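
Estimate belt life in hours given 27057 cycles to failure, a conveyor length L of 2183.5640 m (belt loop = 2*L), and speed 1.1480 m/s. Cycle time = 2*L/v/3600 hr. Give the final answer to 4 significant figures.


cycle_time = 2 * 2183.5640 / 1.1480 / 3600 = 1.0567 hr
life = 27057 * 1.0567 = 28590 hours


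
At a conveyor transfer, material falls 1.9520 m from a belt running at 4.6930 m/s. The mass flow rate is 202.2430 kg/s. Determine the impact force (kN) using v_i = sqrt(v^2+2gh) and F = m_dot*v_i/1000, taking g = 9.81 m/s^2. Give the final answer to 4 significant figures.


v_i = sqrt(4.6930^2 + 2*9.81*1.9520) = 7.76676 m/s
F = 202.2430 * 7.76676 / 1000
F = 1.571 kN


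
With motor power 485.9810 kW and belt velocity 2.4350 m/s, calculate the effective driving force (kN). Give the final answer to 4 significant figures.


Te = P / v = 485.9810 / 2.4350
Te = 199.6 kN


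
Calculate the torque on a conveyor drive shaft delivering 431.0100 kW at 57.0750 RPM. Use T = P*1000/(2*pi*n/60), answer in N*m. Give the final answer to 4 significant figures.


omega = 2*pi*57.0750/60 = 5.97688 rad/s
T = 431.0100*1000 / 5.97688
T = 72110 N*m


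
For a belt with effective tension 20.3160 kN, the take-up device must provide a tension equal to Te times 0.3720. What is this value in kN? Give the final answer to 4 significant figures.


T_tu = 20.3160 * 0.3720
T_tu = 7.558 kN


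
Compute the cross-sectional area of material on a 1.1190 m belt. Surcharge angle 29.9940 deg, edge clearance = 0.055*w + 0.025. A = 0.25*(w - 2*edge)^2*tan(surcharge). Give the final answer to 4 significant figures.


edge = 0.055*1.1190 + 0.025 = 0.086545 m
ew = 1.1190 - 2*0.086545 = 0.94591 m
A = 0.25 * 0.94591^2 * tan(29.9940 deg)
A = 0.1291 m^2


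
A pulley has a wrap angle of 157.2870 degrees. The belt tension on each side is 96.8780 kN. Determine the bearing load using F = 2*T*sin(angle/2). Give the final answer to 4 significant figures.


F = 2 * 96.8780 * sin(157.2870/2 deg)
F = 190.0 kN


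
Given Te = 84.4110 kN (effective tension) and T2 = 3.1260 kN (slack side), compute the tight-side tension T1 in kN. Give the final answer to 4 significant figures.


T1 = Te + T2 = 84.4110 + 3.1260
T1 = 87.54 kN


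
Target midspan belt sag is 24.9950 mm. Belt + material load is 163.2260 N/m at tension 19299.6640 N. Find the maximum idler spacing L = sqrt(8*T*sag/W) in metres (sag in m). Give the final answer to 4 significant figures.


sag = 24.9950/1000 = 0.024995 m
L = sqrt(8 * 19299.6640 * 0.024995 / 163.2260)
L = 4.862 m


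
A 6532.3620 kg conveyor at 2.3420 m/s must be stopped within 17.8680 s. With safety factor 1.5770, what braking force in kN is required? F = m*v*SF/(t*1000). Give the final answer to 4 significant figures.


F = 6532.3620 * 2.3420 / 17.8680 * 1.5770 / 1000
F = 1.350 kN


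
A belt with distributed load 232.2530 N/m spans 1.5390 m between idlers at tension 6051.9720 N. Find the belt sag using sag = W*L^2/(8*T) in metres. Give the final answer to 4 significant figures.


sag = 232.2530 * 1.5390^2 / (8 * 6051.9720)
sag = 0.01136 m


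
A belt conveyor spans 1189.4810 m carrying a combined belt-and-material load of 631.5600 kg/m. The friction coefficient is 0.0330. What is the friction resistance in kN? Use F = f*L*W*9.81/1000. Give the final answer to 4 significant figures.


F = 0.0330 * 1189.4810 * 631.5600 * 9.81 / 1000
F = 243.2 kN


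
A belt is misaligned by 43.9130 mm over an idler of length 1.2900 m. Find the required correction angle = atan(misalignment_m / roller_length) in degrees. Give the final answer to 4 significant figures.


misalign_m = 43.9130 / 1000 = 0.043913 m
angle = atan(0.043913 / 1.2900)
angle = 1.950 deg


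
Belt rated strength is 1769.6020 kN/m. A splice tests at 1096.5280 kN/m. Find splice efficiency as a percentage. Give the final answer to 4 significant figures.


Eff = 1096.5280 / 1769.6020 * 100
Eff = 61.96 %


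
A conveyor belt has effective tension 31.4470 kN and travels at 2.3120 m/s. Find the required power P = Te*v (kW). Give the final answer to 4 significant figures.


P = Te * v = 31.4470 * 2.3120
P = 72.71 kW


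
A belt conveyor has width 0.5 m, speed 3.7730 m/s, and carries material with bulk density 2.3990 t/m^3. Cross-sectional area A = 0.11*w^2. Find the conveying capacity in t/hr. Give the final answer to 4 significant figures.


A = 0.11 * 0.5^2 = 0.0275 m^2
C = 0.0275 * 3.7730 * 2.3990 * 3600
C = 896.1 t/hr


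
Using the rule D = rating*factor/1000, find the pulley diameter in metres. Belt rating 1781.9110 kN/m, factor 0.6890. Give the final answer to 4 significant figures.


D = 1781.9110 * 0.6890 / 1000
D = 1.228 m


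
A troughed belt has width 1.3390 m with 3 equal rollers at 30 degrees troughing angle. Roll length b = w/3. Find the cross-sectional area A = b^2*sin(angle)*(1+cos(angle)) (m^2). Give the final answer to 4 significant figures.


b = 1.3390/3 = 0.446333 m
A = 0.446333^2 * sin(30 deg) * (1 + cos(30 deg))
A = 0.1859 m^2


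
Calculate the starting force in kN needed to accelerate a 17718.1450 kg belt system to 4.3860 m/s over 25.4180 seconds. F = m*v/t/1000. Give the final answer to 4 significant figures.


F = 17718.1450 * 4.3860 / 25.4180 / 1000
F = 3.057 kN


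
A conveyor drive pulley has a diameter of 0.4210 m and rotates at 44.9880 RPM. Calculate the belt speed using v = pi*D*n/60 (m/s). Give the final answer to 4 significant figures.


v = pi * 0.4210 * 44.9880 / 60
v = 0.9917 m/s


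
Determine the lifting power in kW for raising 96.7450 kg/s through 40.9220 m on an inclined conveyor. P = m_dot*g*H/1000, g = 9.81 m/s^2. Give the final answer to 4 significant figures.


P = 96.7450 * 9.81 * 40.9220 / 1000
P = 38.84 kW


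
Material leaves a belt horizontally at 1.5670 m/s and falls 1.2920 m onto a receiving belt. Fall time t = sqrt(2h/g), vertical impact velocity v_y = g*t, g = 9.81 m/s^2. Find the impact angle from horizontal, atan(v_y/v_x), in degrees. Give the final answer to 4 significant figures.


t = sqrt(2*1.2920/9.81) = 0.51323 s
v_y = 9.81 * 0.51323 = 5.03479 m/s
angle = atan(5.03479 / 1.5670) = 72.71 deg


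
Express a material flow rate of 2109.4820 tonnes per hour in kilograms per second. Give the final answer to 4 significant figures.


m_dot = 2109.4820 * 1000 / 3600
m_dot = 586.0 kg/s


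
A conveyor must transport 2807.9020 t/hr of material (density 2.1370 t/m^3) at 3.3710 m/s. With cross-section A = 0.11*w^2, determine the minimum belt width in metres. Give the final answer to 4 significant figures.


A_req = 2807.9020 / (3.3710 * 2.1370 * 3600) = 0.108272 m^2
w = sqrt(0.108272 / 0.11)
w = 0.9921 m


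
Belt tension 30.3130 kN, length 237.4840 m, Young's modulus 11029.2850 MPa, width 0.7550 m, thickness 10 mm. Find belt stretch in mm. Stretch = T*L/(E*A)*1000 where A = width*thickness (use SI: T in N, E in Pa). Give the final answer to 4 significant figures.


A = 0.7550 * 0.01 = 0.00755 m^2
Stretch = 30.3130*1000 * 237.4840 / (11029.2850e6 * 0.00755) * 1000
Stretch = 86.45 mm


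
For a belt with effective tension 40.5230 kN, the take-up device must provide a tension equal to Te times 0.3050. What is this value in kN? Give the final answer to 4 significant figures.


T_tu = 40.5230 * 0.3050
T_tu = 12.36 kN


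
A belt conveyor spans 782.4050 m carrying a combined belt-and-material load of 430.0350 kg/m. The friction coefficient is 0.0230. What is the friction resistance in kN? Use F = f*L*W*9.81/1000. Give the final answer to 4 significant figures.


F = 0.0230 * 782.4050 * 430.0350 * 9.81 / 1000
F = 75.92 kN


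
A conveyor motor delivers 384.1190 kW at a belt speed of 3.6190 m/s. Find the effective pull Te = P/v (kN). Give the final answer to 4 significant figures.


Te = P / v = 384.1190 / 3.6190
Te = 106.1 kN


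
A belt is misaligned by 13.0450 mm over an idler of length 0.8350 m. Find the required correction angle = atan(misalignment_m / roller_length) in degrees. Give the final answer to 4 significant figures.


misalign_m = 13.0450 / 1000 = 0.013045 m
angle = atan(0.013045 / 0.8350)
angle = 0.8950 deg


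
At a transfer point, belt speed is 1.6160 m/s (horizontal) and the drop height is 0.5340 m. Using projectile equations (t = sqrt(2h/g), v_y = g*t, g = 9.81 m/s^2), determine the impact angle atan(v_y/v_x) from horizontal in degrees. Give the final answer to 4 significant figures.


t = sqrt(2*0.5340/9.81) = 0.329952 s
v_y = 9.81 * 0.329952 = 3.23683 m/s
angle = atan(3.23683 / 1.6160) = 63.47 deg


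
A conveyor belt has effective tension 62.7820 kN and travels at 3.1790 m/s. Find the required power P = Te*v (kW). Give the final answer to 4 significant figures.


P = Te * v = 62.7820 * 3.1790
P = 199.6 kW


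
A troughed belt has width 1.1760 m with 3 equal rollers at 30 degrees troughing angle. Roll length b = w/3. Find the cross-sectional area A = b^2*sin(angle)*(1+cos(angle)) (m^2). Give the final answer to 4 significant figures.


b = 1.1760/3 = 0.392 m
A = 0.392^2 * sin(30 deg) * (1 + cos(30 deg))
A = 0.1434 m^2


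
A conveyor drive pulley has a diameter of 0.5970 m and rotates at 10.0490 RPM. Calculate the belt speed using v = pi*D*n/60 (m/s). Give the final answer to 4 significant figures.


v = pi * 0.5970 * 10.0490 / 60
v = 0.3141 m/s


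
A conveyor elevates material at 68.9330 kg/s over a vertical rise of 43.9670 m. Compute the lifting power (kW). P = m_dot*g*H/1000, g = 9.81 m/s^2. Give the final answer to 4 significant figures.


P = 68.9330 * 9.81 * 43.9670 / 1000
P = 29.73 kW


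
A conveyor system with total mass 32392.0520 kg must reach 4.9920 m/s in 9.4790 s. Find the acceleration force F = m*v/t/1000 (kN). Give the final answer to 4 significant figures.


F = 32392.0520 * 4.9920 / 9.4790 / 1000
F = 17.06 kN


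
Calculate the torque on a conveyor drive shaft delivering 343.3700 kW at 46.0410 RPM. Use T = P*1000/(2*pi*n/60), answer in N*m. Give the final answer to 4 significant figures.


omega = 2*pi*46.0410/60 = 4.8214 rad/s
T = 343.3700*1000 / 4.8214
T = 71220 N*m


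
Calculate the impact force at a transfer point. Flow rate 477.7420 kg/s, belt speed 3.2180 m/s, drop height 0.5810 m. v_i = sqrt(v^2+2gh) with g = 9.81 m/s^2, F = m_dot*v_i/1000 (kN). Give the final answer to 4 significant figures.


v_i = sqrt(3.2180^2 + 2*9.81*0.5810) = 4.6642 m/s
F = 477.7420 * 4.6642 / 1000
F = 2.228 kN


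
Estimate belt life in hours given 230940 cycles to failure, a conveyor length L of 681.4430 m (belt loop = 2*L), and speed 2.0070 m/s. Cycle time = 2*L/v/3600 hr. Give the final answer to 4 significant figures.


cycle_time = 2 * 681.4430 / 2.0070 / 3600 = 0.18863 hr
life = 230940 * 0.18863 = 43560 hours


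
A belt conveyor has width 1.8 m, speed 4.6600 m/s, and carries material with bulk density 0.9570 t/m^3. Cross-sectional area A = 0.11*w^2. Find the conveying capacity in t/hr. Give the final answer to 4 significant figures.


A = 0.11 * 1.8^2 = 0.3564 m^2
C = 0.3564 * 4.6600 * 0.9570 * 3600
C = 5722 t/hr


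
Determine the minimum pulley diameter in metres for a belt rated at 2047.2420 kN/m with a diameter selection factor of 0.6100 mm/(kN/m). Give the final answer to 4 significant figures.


D = 2047.2420 * 0.6100 / 1000
D = 1.249 m


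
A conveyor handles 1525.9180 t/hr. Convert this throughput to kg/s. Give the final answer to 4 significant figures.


m_dot = 1525.9180 * 1000 / 3600
m_dot = 423.9 kg/s


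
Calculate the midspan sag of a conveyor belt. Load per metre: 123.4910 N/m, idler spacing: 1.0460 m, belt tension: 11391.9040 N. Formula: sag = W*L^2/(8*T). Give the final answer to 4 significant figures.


sag = 123.4910 * 1.0460^2 / (8 * 11391.9040)
sag = 0.001483 m


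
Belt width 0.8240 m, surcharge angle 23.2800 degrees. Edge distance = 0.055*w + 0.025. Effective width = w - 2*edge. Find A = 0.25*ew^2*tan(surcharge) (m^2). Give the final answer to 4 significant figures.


edge = 0.055*0.8240 + 0.025 = 0.07032 m
ew = 0.8240 - 2*0.07032 = 0.68336 m
A = 0.25 * 0.68336^2 * tan(23.2800 deg)
A = 0.05023 m^2


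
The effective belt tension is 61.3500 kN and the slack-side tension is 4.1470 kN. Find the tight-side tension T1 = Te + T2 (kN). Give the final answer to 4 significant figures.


T1 = Te + T2 = 61.3500 + 4.1470
T1 = 65.50 kN


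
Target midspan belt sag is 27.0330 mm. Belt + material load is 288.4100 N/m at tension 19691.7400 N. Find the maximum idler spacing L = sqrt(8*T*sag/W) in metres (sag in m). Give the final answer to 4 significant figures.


sag = 27.0330/1000 = 0.027033 m
L = sqrt(8 * 19691.7400 * 0.027033 / 288.4100)
L = 3.843 m


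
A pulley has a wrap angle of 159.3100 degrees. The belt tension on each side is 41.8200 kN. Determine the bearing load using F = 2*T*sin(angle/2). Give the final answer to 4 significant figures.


F = 2 * 41.8200 * sin(159.3100/2 deg)
F = 82.28 kN


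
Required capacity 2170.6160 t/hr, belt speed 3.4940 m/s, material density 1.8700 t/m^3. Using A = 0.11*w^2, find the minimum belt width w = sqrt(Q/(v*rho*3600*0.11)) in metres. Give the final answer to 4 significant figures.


A_req = 2170.6160 / (3.4940 * 1.8700 * 3600) = 0.0922818 m^2
w = sqrt(0.0922818 / 0.11)
w = 0.9159 m


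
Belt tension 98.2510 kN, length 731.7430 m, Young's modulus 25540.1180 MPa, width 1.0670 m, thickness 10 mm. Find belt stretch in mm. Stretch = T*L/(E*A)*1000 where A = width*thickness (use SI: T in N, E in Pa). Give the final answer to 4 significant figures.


A = 1.0670 * 0.01 = 0.01067 m^2
Stretch = 98.2510*1000 * 731.7430 / (25540.1180e6 * 0.01067) * 1000
Stretch = 263.8 mm


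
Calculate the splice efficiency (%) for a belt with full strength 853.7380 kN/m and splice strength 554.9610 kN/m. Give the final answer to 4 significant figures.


Eff = 554.9610 / 853.7380 * 100
Eff = 65.00 %


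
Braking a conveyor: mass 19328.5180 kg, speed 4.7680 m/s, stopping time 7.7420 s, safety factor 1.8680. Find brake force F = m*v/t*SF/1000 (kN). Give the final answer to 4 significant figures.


F = 19328.5180 * 4.7680 / 7.7420 * 1.8680 / 1000
F = 22.24 kN


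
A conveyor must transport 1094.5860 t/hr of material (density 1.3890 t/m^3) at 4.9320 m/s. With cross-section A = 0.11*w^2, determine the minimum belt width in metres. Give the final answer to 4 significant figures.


A_req = 1094.5860 / (4.9320 * 1.3890 * 3600) = 0.0443836 m^2
w = sqrt(0.0443836 / 0.11)
w = 0.6352 m


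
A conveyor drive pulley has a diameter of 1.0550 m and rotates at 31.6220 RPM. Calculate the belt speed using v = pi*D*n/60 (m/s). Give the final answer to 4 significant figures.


v = pi * 1.0550 * 31.6220 / 60
v = 1.747 m/s


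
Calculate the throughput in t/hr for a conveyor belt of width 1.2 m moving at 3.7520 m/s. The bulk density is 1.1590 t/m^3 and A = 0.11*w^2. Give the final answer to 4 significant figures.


A = 0.11 * 1.2^2 = 0.1584 m^2
C = 0.1584 * 3.7520 * 1.1590 * 3600
C = 2480 t/hr


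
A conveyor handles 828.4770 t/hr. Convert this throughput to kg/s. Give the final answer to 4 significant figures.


m_dot = 828.4770 * 1000 / 3600
m_dot = 230.1 kg/s


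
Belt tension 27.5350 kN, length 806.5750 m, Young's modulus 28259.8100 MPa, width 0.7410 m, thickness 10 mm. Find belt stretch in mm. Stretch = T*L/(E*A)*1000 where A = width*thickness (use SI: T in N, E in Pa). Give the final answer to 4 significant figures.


A = 0.7410 * 0.01 = 0.00741 m^2
Stretch = 27.5350*1000 * 806.5750 / (28259.8100e6 * 0.00741) * 1000
Stretch = 106.1 mm


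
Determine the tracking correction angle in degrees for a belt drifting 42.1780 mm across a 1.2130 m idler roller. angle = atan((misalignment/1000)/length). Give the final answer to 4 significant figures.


misalign_m = 42.1780 / 1000 = 0.042178 m
angle = atan(0.042178 / 1.2130)
angle = 1.991 deg


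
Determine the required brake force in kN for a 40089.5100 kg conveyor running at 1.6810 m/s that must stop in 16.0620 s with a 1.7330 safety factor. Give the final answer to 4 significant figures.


F = 40089.5100 * 1.6810 / 16.0620 * 1.7330 / 1000
F = 7.271 kN


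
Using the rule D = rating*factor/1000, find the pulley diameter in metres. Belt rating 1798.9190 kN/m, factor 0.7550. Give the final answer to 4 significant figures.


D = 1798.9190 * 0.7550 / 1000
D = 1.358 m


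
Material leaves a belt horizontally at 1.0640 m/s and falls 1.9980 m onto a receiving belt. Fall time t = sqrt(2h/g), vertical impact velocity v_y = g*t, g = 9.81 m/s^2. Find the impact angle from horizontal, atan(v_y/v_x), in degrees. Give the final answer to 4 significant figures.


t = sqrt(2*1.9980/9.81) = 0.638232 s
v_y = 9.81 * 0.638232 = 6.26106 m/s
angle = atan(6.26106 / 1.0640) = 80.36 deg


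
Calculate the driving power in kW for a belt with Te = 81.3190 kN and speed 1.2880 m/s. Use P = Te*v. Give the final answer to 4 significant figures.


P = Te * v = 81.3190 * 1.2880
P = 104.7 kW


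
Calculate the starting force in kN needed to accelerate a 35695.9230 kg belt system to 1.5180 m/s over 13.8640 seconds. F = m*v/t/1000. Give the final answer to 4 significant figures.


F = 35695.9230 * 1.5180 / 13.8640 / 1000
F = 3.908 kN


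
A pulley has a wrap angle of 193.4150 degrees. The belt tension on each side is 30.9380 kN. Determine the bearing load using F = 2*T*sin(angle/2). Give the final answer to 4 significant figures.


F = 2 * 30.9380 * sin(193.4150/2 deg)
F = 61.45 kN


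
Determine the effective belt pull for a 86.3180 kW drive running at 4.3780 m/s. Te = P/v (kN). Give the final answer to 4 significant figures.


Te = P / v = 86.3180 / 4.3780
Te = 19.72 kN


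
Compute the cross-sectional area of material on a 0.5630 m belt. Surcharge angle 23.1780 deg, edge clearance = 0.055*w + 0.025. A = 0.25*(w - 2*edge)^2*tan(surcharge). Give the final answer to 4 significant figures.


edge = 0.055*0.5630 + 0.025 = 0.055965 m
ew = 0.5630 - 2*0.055965 = 0.45107 m
A = 0.25 * 0.45107^2 * tan(23.1780 deg)
A = 0.02178 m^2


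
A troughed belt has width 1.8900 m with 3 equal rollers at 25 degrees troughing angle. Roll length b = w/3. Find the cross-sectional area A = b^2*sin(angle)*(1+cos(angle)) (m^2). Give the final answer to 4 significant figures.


b = 1.8900/3 = 0.63 m
A = 0.63^2 * sin(25 deg) * (1 + cos(25 deg))
A = 0.3198 m^2


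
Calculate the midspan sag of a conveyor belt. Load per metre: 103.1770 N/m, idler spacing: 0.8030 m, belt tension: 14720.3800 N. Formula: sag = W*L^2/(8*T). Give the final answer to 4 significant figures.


sag = 103.1770 * 0.8030^2 / (8 * 14720.3800)
sag = 0.0005649 m


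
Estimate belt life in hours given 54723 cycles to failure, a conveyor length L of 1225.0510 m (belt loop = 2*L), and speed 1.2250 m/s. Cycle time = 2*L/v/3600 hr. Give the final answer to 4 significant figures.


cycle_time = 2 * 1225.0510 / 1.2250 / 3600 = 0.555579 hr
life = 54723 * 0.555579 = 30400 hours


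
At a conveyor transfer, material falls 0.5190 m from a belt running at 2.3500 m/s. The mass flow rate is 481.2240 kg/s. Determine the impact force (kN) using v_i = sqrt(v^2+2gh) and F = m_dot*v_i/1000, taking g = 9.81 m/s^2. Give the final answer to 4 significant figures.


v_i = sqrt(2.3500^2 + 2*9.81*0.5190) = 3.96299 m/s
F = 481.2240 * 3.96299 / 1000
F = 1.907 kN


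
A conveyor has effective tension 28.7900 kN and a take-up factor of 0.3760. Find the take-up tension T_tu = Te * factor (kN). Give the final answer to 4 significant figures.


T_tu = 28.7900 * 0.3760
T_tu = 10.83 kN


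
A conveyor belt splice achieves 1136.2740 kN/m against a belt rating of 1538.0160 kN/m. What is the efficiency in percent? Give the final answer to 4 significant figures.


Eff = 1136.2740 / 1538.0160 * 100
Eff = 73.88 %


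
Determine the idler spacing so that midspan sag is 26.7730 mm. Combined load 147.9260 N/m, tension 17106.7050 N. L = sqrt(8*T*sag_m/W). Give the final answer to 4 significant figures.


sag = 26.7730/1000 = 0.026773 m
L = sqrt(8 * 17106.7050 * 0.026773 / 147.9260)
L = 4.977 m


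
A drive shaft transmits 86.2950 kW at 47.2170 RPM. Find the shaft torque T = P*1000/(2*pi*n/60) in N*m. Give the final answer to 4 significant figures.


omega = 2*pi*47.2170/60 = 4.94455 rad/s
T = 86.2950*1000 / 4.94455
T = 17450 N*m


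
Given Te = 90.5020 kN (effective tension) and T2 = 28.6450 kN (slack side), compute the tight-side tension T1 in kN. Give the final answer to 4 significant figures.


T1 = Te + T2 = 90.5020 + 28.6450
T1 = 119.1 kN


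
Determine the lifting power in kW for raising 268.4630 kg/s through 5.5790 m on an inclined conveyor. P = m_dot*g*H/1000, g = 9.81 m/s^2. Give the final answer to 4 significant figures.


P = 268.4630 * 9.81 * 5.5790 / 1000
P = 14.69 kW


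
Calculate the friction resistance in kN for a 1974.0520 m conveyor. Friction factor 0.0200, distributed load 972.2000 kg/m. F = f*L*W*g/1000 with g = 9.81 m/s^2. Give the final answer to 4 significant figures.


F = 0.0200 * 1974.0520 * 972.2000 * 9.81 / 1000
F = 376.5 kN


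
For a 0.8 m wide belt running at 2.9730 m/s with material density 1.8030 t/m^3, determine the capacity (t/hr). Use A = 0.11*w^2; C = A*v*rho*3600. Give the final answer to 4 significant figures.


A = 0.11 * 0.8^2 = 0.0704 m^2
C = 0.0704 * 2.9730 * 1.8030 * 3600
C = 1359 t/hr


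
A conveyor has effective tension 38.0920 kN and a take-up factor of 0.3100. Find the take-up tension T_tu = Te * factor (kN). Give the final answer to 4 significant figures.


T_tu = 38.0920 * 0.3100
T_tu = 11.81 kN


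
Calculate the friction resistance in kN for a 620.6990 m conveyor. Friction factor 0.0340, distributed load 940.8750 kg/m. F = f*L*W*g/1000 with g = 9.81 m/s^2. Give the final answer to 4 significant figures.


F = 0.0340 * 620.6990 * 940.8750 * 9.81 / 1000
F = 194.8 kN


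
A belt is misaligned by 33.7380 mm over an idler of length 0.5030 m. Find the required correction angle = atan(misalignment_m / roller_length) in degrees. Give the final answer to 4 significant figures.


misalign_m = 33.7380 / 1000 = 0.033738 m
angle = atan(0.033738 / 0.5030)
angle = 3.837 deg


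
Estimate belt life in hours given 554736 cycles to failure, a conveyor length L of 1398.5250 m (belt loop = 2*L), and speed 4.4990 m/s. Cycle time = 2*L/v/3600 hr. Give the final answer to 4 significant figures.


cycle_time = 2 * 1398.5250 / 4.4990 / 3600 = 0.172696 hr
life = 554736 * 0.172696 = 95800 hours


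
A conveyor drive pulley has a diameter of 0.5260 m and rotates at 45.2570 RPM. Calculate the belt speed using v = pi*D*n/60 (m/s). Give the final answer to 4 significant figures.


v = pi * 0.5260 * 45.2570 / 60
v = 1.246 m/s


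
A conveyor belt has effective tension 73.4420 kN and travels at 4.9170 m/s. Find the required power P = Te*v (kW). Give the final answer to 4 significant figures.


P = Te * v = 73.4420 * 4.9170
P = 361.1 kW


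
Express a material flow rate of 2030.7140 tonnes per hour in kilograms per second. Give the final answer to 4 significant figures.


m_dot = 2030.7140 * 1000 / 3600
m_dot = 564.1 kg/s


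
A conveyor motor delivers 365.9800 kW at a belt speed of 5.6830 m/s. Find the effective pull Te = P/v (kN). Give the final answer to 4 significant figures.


Te = P / v = 365.9800 / 5.6830
Te = 64.40 kN


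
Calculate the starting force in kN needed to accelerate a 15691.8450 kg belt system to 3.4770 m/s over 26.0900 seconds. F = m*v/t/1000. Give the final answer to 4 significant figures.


F = 15691.8450 * 3.4770 / 26.0900 / 1000
F = 2.091 kN


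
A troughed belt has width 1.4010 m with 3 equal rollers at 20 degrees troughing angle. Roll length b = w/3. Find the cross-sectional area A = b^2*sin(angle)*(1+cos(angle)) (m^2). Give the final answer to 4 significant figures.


b = 1.4010/3 = 0.467 m
A = 0.467^2 * sin(20 deg) * (1 + cos(20 deg))
A = 0.1447 m^2


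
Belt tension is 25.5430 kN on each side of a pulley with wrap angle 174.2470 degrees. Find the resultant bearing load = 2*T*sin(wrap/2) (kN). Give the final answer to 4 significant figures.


F = 2 * 25.5430 * sin(174.2470/2 deg)
F = 51.02 kN


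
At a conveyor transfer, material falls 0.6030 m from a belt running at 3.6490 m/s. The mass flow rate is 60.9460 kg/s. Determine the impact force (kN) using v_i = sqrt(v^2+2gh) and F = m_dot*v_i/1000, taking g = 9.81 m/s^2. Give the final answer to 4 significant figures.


v_i = sqrt(3.6490^2 + 2*9.81*0.6030) = 5.01458 m/s
F = 60.9460 * 5.01458 / 1000
F = 0.3056 kN


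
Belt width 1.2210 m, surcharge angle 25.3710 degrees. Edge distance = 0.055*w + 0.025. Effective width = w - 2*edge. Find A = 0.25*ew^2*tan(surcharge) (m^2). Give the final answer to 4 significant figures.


edge = 0.055*1.2210 + 0.025 = 0.092155 m
ew = 1.2210 - 2*0.092155 = 1.03669 m
A = 0.25 * 1.03669^2 * tan(25.3710 deg)
A = 0.1274 m^2


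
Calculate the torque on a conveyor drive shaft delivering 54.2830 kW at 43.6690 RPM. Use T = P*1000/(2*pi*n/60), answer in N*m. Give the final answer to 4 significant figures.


omega = 2*pi*43.6690/60 = 4.57301 rad/s
T = 54.2830*1000 / 4.57301
T = 11870 N*m


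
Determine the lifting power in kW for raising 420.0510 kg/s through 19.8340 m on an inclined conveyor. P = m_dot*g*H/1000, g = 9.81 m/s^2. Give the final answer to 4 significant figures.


P = 420.0510 * 9.81 * 19.8340 / 1000
P = 81.73 kW


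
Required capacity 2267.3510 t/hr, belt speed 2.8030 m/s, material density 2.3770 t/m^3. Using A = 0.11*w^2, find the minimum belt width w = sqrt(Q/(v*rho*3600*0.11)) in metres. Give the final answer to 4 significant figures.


A_req = 2267.3510 / (2.8030 * 2.3770 * 3600) = 0.0945288 m^2
w = sqrt(0.0945288 / 0.11)
w = 0.9270 m


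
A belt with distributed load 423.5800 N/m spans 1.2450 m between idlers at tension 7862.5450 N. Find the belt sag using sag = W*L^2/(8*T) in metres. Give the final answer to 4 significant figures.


sag = 423.5800 * 1.2450^2 / (8 * 7862.5450)
sag = 0.01044 m


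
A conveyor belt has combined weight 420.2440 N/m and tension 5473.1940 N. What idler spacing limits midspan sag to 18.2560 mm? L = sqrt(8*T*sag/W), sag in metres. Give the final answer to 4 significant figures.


sag = 18.2560/1000 = 0.018256 m
L = sqrt(8 * 5473.1940 * 0.018256 / 420.2440)
L = 1.379 m


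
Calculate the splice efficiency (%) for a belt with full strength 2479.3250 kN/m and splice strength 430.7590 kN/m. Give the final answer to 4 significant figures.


Eff = 430.7590 / 2479.3250 * 100
Eff = 17.37 %


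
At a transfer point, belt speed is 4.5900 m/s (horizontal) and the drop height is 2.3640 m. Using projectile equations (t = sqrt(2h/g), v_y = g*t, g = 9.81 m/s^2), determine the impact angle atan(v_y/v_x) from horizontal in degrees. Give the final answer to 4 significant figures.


t = sqrt(2*2.3640/9.81) = 0.694231 s
v_y = 9.81 * 0.694231 = 6.81041 m/s
angle = atan(6.81041 / 4.5900) = 56.02 deg


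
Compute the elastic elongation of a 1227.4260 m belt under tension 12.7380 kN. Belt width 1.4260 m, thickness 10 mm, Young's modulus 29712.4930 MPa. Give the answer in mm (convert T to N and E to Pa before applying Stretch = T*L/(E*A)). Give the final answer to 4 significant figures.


A = 1.4260 * 0.01 = 0.01426 m^2
Stretch = 12.7380*1000 * 1227.4260 / (29712.4930e6 * 0.01426) * 1000
Stretch = 36.90 mm


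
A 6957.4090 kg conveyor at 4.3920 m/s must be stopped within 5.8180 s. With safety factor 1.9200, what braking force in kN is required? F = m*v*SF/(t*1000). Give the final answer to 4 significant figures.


F = 6957.4090 * 4.3920 / 5.8180 * 1.9200 / 1000
F = 10.08 kN


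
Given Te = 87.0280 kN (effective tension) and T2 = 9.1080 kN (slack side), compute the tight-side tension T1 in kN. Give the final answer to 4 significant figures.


T1 = Te + T2 = 87.0280 + 9.1080
T1 = 96.14 kN


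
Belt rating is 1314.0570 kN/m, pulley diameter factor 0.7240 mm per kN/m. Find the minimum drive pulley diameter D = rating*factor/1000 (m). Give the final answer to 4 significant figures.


D = 1314.0570 * 0.7240 / 1000
D = 0.9514 m


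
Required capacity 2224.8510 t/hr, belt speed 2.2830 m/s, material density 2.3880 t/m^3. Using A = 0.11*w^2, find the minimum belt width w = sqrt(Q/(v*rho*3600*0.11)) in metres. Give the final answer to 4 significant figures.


A_req = 2224.8510 / (2.2830 * 2.3880 * 3600) = 0.11336 m^2
w = sqrt(0.11336 / 0.11)
w = 1.015 m


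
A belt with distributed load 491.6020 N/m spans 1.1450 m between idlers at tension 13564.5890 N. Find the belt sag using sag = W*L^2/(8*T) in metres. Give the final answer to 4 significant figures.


sag = 491.6020 * 1.1450^2 / (8 * 13564.5890)
sag = 0.005939 m


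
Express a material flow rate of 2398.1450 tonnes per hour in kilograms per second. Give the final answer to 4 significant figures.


m_dot = 2398.1450 * 1000 / 3600
m_dot = 666.2 kg/s


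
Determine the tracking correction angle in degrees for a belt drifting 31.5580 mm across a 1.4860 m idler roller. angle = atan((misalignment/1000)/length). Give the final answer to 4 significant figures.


misalign_m = 31.5580 / 1000 = 0.031558 m
angle = atan(0.031558 / 1.4860)
angle = 1.217 deg


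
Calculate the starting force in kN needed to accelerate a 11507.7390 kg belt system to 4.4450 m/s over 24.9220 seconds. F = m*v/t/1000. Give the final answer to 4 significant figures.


F = 11507.7390 * 4.4450 / 24.9220 / 1000
F = 2.052 kN


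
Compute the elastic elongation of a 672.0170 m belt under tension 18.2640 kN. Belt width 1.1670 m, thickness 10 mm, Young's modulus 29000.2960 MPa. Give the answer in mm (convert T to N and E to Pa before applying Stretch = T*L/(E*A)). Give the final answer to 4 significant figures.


A = 1.1670 * 0.01 = 0.01167 m^2
Stretch = 18.2640*1000 * 672.0170 / (29000.2960e6 * 0.01167) * 1000
Stretch = 36.27 mm


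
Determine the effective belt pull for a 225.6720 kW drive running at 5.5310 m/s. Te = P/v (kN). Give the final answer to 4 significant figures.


Te = P / v = 225.6720 / 5.5310
Te = 40.80 kN


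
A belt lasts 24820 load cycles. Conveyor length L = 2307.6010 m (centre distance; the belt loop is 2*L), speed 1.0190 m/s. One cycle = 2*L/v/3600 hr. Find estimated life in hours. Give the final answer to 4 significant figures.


cycle_time = 2 * 2307.6010 / 1.0190 / 3600 = 1.2581 hr
life = 24820 * 1.2581 = 31230 hours


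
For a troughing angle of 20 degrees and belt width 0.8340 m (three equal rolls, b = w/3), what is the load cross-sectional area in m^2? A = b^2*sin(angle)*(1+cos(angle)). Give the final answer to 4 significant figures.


b = 0.8340/3 = 0.278 m
A = 0.278^2 * sin(20 deg) * (1 + cos(20 deg))
A = 0.05127 m^2


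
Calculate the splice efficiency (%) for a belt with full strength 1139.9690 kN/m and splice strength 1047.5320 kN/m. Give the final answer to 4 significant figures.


Eff = 1047.5320 / 1139.9690 * 100
Eff = 91.89 %


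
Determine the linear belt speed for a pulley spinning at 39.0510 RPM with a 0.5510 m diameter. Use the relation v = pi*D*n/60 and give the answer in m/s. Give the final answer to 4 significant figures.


v = pi * 0.5510 * 39.0510 / 60
v = 1.127 m/s


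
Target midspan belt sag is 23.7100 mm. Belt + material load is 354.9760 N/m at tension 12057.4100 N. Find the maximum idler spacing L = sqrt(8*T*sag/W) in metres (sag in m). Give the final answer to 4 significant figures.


sag = 23.7100/1000 = 0.023710 m
L = sqrt(8 * 12057.4100 * 0.023710 / 354.9760)
L = 2.538 m


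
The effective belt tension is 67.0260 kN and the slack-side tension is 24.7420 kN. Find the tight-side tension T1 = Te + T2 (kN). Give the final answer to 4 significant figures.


T1 = Te + T2 = 67.0260 + 24.7420
T1 = 91.77 kN


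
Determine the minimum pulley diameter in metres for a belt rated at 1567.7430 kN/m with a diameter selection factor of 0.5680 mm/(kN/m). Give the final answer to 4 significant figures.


D = 1567.7430 * 0.5680 / 1000
D = 0.8905 m


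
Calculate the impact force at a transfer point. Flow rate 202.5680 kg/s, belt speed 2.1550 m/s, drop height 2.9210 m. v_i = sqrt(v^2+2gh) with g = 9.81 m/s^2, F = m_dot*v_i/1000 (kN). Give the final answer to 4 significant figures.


v_i = sqrt(2.1550^2 + 2*9.81*2.9210) = 7.87109 m/s
F = 202.5680 * 7.87109 / 1000
F = 1.594 kN


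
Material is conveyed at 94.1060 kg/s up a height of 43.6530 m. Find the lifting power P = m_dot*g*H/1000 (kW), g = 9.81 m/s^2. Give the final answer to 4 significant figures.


P = 94.1060 * 9.81 * 43.6530 / 1000
P = 40.30 kW


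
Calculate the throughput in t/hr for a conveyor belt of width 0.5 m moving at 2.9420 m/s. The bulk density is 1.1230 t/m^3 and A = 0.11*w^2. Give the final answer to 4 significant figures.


A = 0.11 * 0.5^2 = 0.0275 m^2
C = 0.0275 * 2.9420 * 1.1230 * 3600
C = 327.1 t/hr


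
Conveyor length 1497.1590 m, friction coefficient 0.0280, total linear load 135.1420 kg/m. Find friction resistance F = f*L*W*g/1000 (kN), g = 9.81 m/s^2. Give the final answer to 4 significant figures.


F = 0.0280 * 1497.1590 * 135.1420 * 9.81 / 1000
F = 55.58 kN


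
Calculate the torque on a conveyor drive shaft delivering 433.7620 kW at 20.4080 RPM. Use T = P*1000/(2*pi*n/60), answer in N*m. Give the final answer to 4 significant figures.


omega = 2*pi*20.4080/60 = 2.13712 rad/s
T = 433.7620*1000 / 2.13712
T = 203000 N*m


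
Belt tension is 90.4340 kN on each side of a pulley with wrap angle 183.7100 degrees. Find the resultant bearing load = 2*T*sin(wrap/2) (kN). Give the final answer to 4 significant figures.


F = 2 * 90.4340 * sin(183.7100/2 deg)
F = 180.8 kN


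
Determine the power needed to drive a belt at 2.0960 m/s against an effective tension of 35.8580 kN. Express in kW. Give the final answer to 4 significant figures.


P = Te * v = 35.8580 * 2.0960
P = 75.16 kW


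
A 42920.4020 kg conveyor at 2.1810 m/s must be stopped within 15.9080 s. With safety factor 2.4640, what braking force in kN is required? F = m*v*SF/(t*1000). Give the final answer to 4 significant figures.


F = 42920.4020 * 2.1810 / 15.9080 * 2.4640 / 1000
F = 14.50 kN


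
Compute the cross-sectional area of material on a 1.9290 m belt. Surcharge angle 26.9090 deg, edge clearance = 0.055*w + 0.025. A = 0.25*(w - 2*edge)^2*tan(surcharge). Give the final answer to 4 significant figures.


edge = 0.055*1.9290 + 0.025 = 0.131095 m
ew = 1.9290 - 2*0.131095 = 1.66681 m
A = 0.25 * 1.66681^2 * tan(26.9090 deg)
A = 0.3525 m^2


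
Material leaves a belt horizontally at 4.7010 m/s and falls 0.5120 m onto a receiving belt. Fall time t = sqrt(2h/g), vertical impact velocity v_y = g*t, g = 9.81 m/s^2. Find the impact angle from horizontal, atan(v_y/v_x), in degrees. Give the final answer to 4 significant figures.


t = sqrt(2*0.5120/9.81) = 0.323084 s
v_y = 9.81 * 0.323084 = 3.16945 m/s
angle = atan(3.16945 / 4.7010) = 33.99 deg


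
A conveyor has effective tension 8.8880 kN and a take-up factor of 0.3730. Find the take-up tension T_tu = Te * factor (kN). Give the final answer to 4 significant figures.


T_tu = 8.8880 * 0.3730
T_tu = 3.315 kN


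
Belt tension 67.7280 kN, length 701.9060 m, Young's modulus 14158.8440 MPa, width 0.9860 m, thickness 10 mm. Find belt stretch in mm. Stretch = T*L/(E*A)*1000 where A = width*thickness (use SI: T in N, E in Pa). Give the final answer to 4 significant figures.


A = 0.9860 * 0.01 = 0.00986 m^2
Stretch = 67.7280*1000 * 701.9060 / (14158.8440e6 * 0.00986) * 1000
Stretch = 340.5 mm


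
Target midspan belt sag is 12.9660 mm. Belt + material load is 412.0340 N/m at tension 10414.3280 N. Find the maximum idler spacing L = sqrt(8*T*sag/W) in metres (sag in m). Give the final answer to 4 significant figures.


sag = 12.9660/1000 = 0.012966 m
L = sqrt(8 * 10414.3280 * 0.012966 / 412.0340)
L = 1.619 m


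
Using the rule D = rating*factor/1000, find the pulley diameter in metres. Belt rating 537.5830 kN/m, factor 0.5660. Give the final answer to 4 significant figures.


D = 537.5830 * 0.5660 / 1000
D = 0.3043 m


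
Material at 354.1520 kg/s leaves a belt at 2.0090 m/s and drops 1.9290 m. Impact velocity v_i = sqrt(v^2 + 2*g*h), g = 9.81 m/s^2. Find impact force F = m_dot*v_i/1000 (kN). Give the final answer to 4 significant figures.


v_i = sqrt(2.0090^2 + 2*9.81*1.9290) = 6.47171 m/s
F = 354.1520 * 6.47171 / 1000
F = 2.292 kN


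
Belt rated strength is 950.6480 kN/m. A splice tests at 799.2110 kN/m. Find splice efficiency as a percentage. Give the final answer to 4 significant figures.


Eff = 799.2110 / 950.6480 * 100
Eff = 84.07 %


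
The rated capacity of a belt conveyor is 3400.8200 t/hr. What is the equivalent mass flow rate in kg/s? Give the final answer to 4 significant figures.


m_dot = 3400.8200 * 1000 / 3600
m_dot = 944.7 kg/s


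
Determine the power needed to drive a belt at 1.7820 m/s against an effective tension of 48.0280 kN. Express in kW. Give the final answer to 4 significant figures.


P = Te * v = 48.0280 * 1.7820
P = 85.59 kW


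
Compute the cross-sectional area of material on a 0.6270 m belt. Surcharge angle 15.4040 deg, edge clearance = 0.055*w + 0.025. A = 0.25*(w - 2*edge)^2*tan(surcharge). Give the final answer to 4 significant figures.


edge = 0.055*0.6270 + 0.025 = 0.059485 m
ew = 0.6270 - 2*0.059485 = 0.50803 m
A = 0.25 * 0.50803^2 * tan(15.4040 deg)
A = 0.01778 m^2


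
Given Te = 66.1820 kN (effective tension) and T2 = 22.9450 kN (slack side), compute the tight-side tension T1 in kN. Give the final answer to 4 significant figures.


T1 = Te + T2 = 66.1820 + 22.9450
T1 = 89.13 kN


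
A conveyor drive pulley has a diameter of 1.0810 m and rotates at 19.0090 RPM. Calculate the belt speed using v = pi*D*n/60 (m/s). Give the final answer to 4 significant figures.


v = pi * 1.0810 * 19.0090 / 60
v = 1.076 m/s


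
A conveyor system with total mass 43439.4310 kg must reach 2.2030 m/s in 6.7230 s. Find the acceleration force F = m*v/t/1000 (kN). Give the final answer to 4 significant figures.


F = 43439.4310 * 2.2030 / 6.7230 / 1000
F = 14.23 kN


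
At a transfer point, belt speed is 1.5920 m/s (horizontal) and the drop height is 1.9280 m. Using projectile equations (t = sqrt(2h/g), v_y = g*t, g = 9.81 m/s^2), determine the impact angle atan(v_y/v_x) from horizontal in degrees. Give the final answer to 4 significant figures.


t = sqrt(2*1.9280/9.81) = 0.626952 s
v_y = 9.81 * 0.626952 = 6.1504 m/s
angle = atan(6.1504 / 1.5920) = 75.49 deg


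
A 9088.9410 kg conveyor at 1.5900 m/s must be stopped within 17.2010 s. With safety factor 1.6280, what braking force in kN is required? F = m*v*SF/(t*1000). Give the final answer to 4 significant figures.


F = 9088.9410 * 1.5900 / 17.2010 * 1.6280 / 1000
F = 1.368 kN


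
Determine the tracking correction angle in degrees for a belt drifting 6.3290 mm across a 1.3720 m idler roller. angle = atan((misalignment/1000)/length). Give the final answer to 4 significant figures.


misalign_m = 6.3290 / 1000 = 0.006329 m
angle = atan(0.006329 / 1.3720)
angle = 0.2643 deg


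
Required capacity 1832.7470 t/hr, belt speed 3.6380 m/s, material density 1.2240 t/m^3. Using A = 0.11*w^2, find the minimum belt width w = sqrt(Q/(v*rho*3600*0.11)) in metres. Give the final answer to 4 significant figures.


A_req = 1832.7470 / (3.6380 * 1.2240 * 3600) = 0.114329 m^2
w = sqrt(0.114329 / 0.11)
w = 1.019 m


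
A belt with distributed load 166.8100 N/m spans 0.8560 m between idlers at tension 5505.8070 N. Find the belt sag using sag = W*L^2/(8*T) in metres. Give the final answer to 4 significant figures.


sag = 166.8100 * 0.8560^2 / (8 * 5505.8070)
sag = 0.002775 m
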